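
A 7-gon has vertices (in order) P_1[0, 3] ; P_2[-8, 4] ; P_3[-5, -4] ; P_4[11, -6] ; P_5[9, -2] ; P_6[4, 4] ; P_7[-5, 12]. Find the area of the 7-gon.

139.5

Apply the shoelace formula: 2A = Σ (x_i·y_{i+1} − x_{i+1}·y_i), indices taken mod 7.
P_1→P_2: (0)(4) − (-8)(3) = 24
P_2→P_3: (-8)(-4) − (-5)(4) = 52
P_3→P_4: (-5)(-6) − (11)(-4) = 74
P_4→P_5: (11)(-2) − (9)(-6) = 32
P_5→P_6: (9)(4) − (4)(-2) = 44
P_6→P_7: (4)(12) − (-5)(4) = 68
P_7→P_1: (-5)(3) − (0)(12) = -15
Σ = 279
Area = |Σ|/2 = 139.5.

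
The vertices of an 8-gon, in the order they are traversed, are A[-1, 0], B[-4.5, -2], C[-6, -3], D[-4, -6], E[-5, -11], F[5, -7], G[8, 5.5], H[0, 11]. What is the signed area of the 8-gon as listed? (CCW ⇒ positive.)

157

Cross-terms: 2, 1.5, 24, 14, 90, 83.5, 88, 11  ⇒  Σ = 314
Signed area = Σ/2 = 157 (positive ⇒ counter-clockwise traversal).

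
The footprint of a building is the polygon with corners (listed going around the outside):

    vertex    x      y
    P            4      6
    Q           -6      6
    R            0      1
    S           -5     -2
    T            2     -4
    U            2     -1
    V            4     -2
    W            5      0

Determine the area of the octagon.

64.5

Apply the shoelace (surveyor's) formula: 2A = Σ (x_i·y_{i+1} − x_{i+1}·y_i), indices taken mod 8.
Σ = (60) + (-6) + (5) + (24) + (6) + (0) + (10) + (30) = 129
Area = |Σ|/2 = 64.5.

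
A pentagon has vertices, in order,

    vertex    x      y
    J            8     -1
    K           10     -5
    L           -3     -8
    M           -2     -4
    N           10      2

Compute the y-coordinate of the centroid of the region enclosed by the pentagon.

-65/17

Apply the shoelace formula. First the cross-terms c_i = x_i·y_{i+1} − x_{i+1}·y_i:
  -30, -95, -4, 36, -26  ⇒  2A = -119, A = -59.5.
Then Σ (y_i + y_{i+1})·c_i = 1365, so ȳ = 1365 / (6·(-59.5)) = -65/17.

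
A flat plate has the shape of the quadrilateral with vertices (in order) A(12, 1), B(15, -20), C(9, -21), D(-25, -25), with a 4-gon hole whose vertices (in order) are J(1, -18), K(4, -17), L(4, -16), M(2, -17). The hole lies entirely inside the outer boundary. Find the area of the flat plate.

430.5

Outer boundary:
Apply the shoelace formula: 2A = Σ (x_i·y_{i+1} − x_{i+1}·y_i), indices taken mod 4.
Cross-terms: -255, -135, -750, 275  ⇒  Σ = -865
Area = |Σ|/2 = 432.5.
Hole:
Σ = (55) + (4) + (-36) + (-19) = 4
Area = |Σ|/2 = 2.
Net area = 432.5 − 2 = 430.5.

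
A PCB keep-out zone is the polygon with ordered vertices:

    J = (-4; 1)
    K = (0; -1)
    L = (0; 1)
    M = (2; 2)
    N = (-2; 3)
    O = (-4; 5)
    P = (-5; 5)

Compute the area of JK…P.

Cross-terms: 4, 0, -2, 10, 2, 5, 15  ⇒  Σ = 34
Area = |Σ|/2 = 17.

17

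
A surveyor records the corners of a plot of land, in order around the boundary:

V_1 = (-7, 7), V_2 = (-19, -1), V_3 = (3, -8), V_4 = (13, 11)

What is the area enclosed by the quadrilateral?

Apply the surveyor's formula: 2A = Σ (x_i·y_{i+1} − x_{i+1}·y_i), indices taken mod 4.
Cross-terms: 140, 155, 137, 168  ⇒  Σ = 600
Area = |Σ|/2 = 300.

300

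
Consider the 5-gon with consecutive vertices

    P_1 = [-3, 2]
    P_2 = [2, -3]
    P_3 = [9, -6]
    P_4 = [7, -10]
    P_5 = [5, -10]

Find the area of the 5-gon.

34

Σ = (5) + (15) + (-48) + (-20) + (-20) = -68
Area = |Σ|/2 = 34.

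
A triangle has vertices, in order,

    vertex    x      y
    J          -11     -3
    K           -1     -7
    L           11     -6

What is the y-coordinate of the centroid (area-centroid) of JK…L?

Apply Gauss's area formula. First the cross-terms c_i = x_i·y_{i+1} − x_{i+1}·y_i:
  74, 83, -99  ⇒  2A = 58, A = 29.
Then Σ (y_i + y_{i+1})·c_i = -928, so ȳ = -928 / (6·29) = -16/3.

-16/3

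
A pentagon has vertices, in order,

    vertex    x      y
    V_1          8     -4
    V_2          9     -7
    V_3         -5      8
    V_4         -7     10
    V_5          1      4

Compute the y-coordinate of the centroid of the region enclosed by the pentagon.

167/153

Apply the shoelace formula. First the cross-terms c_i = x_i·y_{i+1} − x_{i+1}·y_i:
  -20, 37, 6, -38, -36  ⇒  2A = -51, A = -25.5.
Then Σ (y_i + y_{i+1})·c_i = -167, so ȳ = -167 / (6·(-25.5)) = 167/153.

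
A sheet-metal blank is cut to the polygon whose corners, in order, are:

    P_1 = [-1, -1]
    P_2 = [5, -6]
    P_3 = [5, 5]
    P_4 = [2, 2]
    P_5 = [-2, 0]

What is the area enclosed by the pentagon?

36

Cross-terms: 11, 55, 0, 4, 2  ⇒  Σ = 72
Area = |Σ|/2 = 36.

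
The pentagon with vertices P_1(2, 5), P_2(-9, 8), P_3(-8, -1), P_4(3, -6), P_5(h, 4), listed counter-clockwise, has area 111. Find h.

3

Write out the shoelace sum; only the two edges meeting at P_5 involve h:
2·Area = [(3·4 − h·(-6)) + (h·5 − 2·4)] + 185
       = 11·h + 189 = 222
⇒ h = 3.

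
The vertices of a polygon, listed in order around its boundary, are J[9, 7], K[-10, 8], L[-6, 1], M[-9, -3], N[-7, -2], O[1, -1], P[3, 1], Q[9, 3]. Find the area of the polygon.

126.5

Σ = (142) + (38) + (27) + (-3) + (9) + (4) + (0) + (36) = 253
Area = |Σ|/2 = 126.5.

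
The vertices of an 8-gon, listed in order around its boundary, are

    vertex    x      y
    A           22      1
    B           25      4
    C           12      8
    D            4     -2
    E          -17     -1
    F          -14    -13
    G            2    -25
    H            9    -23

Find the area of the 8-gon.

699

Apply the shoelace formula: 2A = Σ (x_i·y_{i+1} − x_{i+1}·y_i), indices taken mod 8.
A→B: (22)(4) − (25)(1) = 63
B→C: (25)(8) − (12)(4) = 152
C→D: (12)(-2) − (4)(8) = -56
D→E: (4)(-1) − (-17)(-2) = -38
E→F: (-17)(-13) − (-14)(-1) = 207
F→G: (-14)(-25) − (2)(-13) = 376
G→H: (2)(-23) − (9)(-25) = 179
H→A: (9)(1) − (22)(-23) = 515
Σ = 1398
Area = |Σ|/2 = 699.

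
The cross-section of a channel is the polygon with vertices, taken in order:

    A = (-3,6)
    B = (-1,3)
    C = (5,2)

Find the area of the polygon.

8

Cross-terms: -3, -17, 36  ⇒  Σ = 16
Area = |Σ|/2 = 8.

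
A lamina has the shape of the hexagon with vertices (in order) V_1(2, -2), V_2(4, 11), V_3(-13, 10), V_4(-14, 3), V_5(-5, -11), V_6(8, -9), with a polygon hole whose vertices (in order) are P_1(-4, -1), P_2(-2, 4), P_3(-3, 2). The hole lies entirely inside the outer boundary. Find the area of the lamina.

Outer boundary:
Apply the shoelace formula: 2A = Σ (x_i·y_{i+1} − x_{i+1}·y_i), indices taken mod 6.
Σ = (30) + (183) + (101) + (169) + (133) + (2) = 618
Area = |Σ|/2 = 309.
Hole:
P_1→P_2: (-4)(4) − (-2)(-1) = -18
P_2→P_3: (-2)(2) − (-3)(4) = 8
P_3→P_1: (-3)(-1) − (-4)(2) = 11
Σ = 1
Area = |Σ|/2 = 0.5.
Net area = 309 − 0.5 = 308.5.

308.5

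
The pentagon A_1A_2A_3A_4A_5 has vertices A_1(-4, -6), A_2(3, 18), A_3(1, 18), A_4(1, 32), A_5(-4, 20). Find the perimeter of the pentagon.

80

|A_1A_2| = √((7)² + (24)²) = √625 = 25
|A_2A_3| = √((-2)² + (0)²) = √4 = 2
|A_3A_4| = √((0)² + (14)²) = √196 = 14
|A_4A_5| = √((-5)² + (-12)²) = √169 = 13
|A_5A_1| = √((0)² + (-26)²) = √676 = 26
Perimeter = 25 + 2 + 14 + 13 + 26 = 80.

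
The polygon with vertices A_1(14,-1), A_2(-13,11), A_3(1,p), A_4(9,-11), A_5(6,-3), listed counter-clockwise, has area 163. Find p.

-6

Write out the shoelace sum; only the two edges meeting at A_3 involve p:
2·Area = [((-13)·p − 1·11) + (1·(-11) − 9·p)] + 216
       = -22·p + 194 = 326
⇒ p = -6.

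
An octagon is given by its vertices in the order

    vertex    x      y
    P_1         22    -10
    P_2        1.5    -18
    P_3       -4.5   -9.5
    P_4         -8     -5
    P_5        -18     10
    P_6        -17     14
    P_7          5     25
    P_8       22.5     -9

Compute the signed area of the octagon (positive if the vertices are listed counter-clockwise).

-955.625

Σ = (-381) + (-95.25) + (-53.5) + (-170) + (-82) + (-495) + (-607.5) + (-27) = -1911.25
Signed area = Σ/2 = -955.625 (negative ⇒ clockwise traversal).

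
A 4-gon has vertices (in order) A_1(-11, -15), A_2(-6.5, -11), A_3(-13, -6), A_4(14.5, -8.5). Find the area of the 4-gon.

97

Apply the shoelace (surveyor's) formula: 2A = Σ (x_i·y_{i+1} − x_{i+1}·y_i), indices taken mod 4.
Σ = (23.5) + (-104) + (197.5) + (-311) = -194
Area = |Σ|/2 = 97.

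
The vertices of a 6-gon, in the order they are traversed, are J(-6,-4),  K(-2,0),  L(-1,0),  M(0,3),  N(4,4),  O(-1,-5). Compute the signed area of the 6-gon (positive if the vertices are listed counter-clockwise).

-32.5

Apply Gauss's area formula: 2A = Σ (x_i·y_{i+1} − x_{i+1}·y_i), indices taken mod 6.
Σ = (-8) + (0) + (-3) + (-12) + (-16) + (-26) = -65
Signed area = Σ/2 = -32.5 (negative ⇒ clockwise traversal).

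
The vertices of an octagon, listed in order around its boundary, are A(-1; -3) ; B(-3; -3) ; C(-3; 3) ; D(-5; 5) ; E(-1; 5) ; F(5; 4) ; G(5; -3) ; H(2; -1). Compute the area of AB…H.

57

Apply the shoelace (surveyor's) formula: 2A = Σ (x_i·y_{i+1} − x_{i+1}·y_i), indices taken mod 8.
Σ = (-6) + (-18) + (0) + (-20) + (-29) + (-35) + (1) + (-7) = -114
Area = |Σ|/2 = 57.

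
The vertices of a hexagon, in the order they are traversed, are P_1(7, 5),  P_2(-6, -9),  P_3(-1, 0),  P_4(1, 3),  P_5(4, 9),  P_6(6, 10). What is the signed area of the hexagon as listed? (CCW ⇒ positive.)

Apply Gauss's area formula: 2A = Σ (x_i·y_{i+1} − x_{i+1}·y_i), indices taken mod 6.
P_1→P_2: (7)(-9) − (-6)(5) = -33
P_2→P_3: (-6)(0) − (-1)(-9) = -9
P_3→P_4: (-1)(3) − (1)(0) = -3
P_4→P_5: (1)(9) − (4)(3) = -3
P_5→P_6: (4)(10) − (6)(9) = -14
P_6→P_1: (6)(5) − (7)(10) = -40
Σ = -102
Signed area = Σ/2 = -51 (negative ⇒ clockwise traversal).

-51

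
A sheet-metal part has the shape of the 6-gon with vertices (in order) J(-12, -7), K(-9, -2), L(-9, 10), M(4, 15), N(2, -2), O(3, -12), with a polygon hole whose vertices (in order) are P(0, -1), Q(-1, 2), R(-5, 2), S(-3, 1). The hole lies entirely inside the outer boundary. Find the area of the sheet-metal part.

266

Outer boundary:
Cross-terms: -39, -108, -175, -38, -18, -165  ⇒  Σ = -543
Area = |Σ|/2 = 271.5.
Hole:
Cross-terms: -1, 8, 1, 3  ⇒  Σ = 11
Area = |Σ|/2 = 5.5.
Net area = 271.5 − 5.5 = 266.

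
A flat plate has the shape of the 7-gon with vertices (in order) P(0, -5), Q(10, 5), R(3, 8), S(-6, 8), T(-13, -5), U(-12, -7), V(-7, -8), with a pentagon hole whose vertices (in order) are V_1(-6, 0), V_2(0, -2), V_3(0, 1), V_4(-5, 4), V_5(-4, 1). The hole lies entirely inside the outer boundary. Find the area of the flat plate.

Outer boundary:
Apply the shoelace (surveyor's) formula: 2A = Σ (x_i·y_{i+1} − x_{i+1}·y_i), indices taken mod 7.
Σ = (50) + (65) + (72) + (134) + (31) + (47) + (35) = 434
Area = |Σ|/2 = 217.
Hole:
Apply Gauss's area formula: 2A = Σ (x_i·y_{i+1} − x_{i+1}·y_i), indices taken mod 5.
V_1→V_2: (-6)(-2) − (0)(0) = 12
V_2→V_3: (0)(1) − (0)(-2) = 0
V_3→V_4: (0)(4) − (-5)(1) = 5
V_4→V_5: (-5)(1) − (-4)(4) = 11
V_5→V_1: (-4)(0) − (-6)(1) = 6
Σ = 34
Area = |Σ|/2 = 17.
Net area = 217 − 17 = 200.

200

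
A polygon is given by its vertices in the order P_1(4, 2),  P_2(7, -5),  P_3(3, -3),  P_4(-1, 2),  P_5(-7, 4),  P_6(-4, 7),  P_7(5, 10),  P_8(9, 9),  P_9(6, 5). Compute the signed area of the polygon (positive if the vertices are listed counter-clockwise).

-98.5

Apply the shoelace (surveyor's) formula: 2A = Σ (x_i·y_{i+1} − x_{i+1}·y_i), indices taken mod 9.
P_1→P_2: (4)(-5) − (7)(2) = -34
P_2→P_3: (7)(-3) − (3)(-5) = -6
P_3→P_4: (3)(2) − (-1)(-3) = 3
P_4→P_5: (-1)(4) − (-7)(2) = 10
P_5→P_6: (-7)(7) − (-4)(4) = -33
P_6→P_7: (-4)(10) − (5)(7) = -75
P_7→P_8: (5)(9) − (9)(10) = -45
P_8→P_9: (9)(5) − (6)(9) = -9
P_9→P_1: (6)(2) − (4)(5) = -8
Σ = -197
Signed area = Σ/2 = -98.5 (negative ⇒ clockwise traversal).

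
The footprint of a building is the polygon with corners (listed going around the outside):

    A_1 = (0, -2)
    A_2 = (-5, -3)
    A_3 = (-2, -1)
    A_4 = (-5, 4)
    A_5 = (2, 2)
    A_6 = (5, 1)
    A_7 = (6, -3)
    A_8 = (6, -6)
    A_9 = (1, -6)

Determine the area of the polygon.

60.5

Apply the surveyor's formula: 2A = Σ (x_i·y_{i+1} − x_{i+1}·y_i), indices taken mod 9.
Σ = (-10) + (-1) + (-13) + (-18) + (-8) + (-21) + (-18) + (-30) + (-2) = -121
Area = |Σ|/2 = 60.5.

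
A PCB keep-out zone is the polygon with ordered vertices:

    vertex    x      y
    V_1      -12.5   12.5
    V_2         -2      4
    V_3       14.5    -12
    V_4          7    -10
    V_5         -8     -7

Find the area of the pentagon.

218.25

Apply Gauss's area formula: 2A = Σ (x_i·y_{i+1} − x_{i+1}·y_i), indices taken mod 5.
Cross-terms: -25, -34, -61, -129, -187.5  ⇒  Σ = -436.5
Area = |Σ|/2 = 218.25.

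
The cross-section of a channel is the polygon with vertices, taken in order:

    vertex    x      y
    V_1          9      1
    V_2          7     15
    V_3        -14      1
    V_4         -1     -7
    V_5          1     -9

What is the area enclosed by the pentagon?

271

Apply Gauss's area formula: 2A = Σ (x_i·y_{i+1} − x_{i+1}·y_i), indices taken mod 5.
Σ = (128) + (217) + (99) + (16) + (82) = 542
Area = |Σ|/2 = 271.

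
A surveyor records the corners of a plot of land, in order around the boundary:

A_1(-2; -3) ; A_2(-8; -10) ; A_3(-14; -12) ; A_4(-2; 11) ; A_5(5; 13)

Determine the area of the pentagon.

148

Cross-terms: -4, -44, -178, -81, 11  ⇒  Σ = -296
Area = |Σ|/2 = 148.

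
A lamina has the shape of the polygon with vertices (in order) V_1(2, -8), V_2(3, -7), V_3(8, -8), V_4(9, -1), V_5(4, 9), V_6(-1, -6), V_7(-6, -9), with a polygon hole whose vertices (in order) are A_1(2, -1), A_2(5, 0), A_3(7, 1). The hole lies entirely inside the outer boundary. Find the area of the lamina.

Outer boundary:
Σ = (10) + (32) + (64) + (85) + (-15) + (-27) + (66) = 215
Area = |Σ|/2 = 107.5.
Hole:
Apply the shoelace formula: 2A = Σ (x_i·y_{i+1} − x_{i+1}·y_i), indices taken mod 3.
Σ = (5) + (5) + (-9) = 1
Area = |Σ|/2 = 0.5.
Net area = 107.5 − 0.5 = 107.

107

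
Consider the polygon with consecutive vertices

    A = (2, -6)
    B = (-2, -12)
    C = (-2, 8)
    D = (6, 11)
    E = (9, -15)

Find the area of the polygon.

Apply the shoelace (surveyor's) formula: 2A = Σ (x_i·y_{i+1} − x_{i+1}·y_i), indices taken mod 5.
Σ = (-36) + (-40) + (-70) + (-189) + (-24) = -359
Area = |Σ|/2 = 179.5.

179.5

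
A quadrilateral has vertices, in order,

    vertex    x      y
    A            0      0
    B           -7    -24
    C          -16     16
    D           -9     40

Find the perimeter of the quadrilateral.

|AB| = √((-7)² + (-24)²) = √625 = 25
|BC| = √((-9)² + (40)²) = √1681 = 41
|CD| = √((7)² + (24)²) = √625 = 25
|DA| = √((9)² + (-40)²) = √1681 = 41
Perimeter = 25 + 41 + 25 + 41 = 132.

132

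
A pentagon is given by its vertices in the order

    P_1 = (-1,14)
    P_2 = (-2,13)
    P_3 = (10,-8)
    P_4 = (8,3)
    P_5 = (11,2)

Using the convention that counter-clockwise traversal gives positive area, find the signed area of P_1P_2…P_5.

67

Apply the shoelace formula: 2A = Σ (x_i·y_{i+1} − x_{i+1}·y_i), indices taken mod 5.
P_1→P_2: (-1)(13) − (-2)(14) = 15
P_2→P_3: (-2)(-8) − (10)(13) = -114
P_3→P_4: (10)(3) − (8)(-8) = 94
P_4→P_5: (8)(2) − (11)(3) = -17
P_5→P_1: (11)(14) − (-1)(2) = 156
Σ = 134
Signed area = Σ/2 = 67 (positive ⇒ counter-clockwise traversal).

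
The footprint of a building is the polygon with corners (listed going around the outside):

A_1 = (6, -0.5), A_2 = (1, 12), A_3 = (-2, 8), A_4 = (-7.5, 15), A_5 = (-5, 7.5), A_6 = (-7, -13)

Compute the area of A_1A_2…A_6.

176.125

Cross-terms: 72.5, 32, 30, 18.75, 117.5, 81.5  ⇒  Σ = 352.25
Area = |Σ|/2 = 176.125.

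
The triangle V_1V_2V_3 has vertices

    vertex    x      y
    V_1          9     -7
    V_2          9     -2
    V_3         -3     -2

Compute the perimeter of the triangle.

|V_1V_2| = √((0)² + (5)²) = √25 = 5
|V_2V_3| = √((-12)² + (0)²) = √144 = 12
|V_3V_1| = √((12)² + (-5)²) = √169 = 13
Perimeter = 5 + 12 + 13 = 30.

30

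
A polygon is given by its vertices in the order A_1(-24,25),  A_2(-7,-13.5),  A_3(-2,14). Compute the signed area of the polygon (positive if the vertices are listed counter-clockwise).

330

A_1→A_2: (-24)(-13.5) − (-7)(25) = 499
A_2→A_3: (-7)(14) − (-2)(-13.5) = -125
A_3→A_1: (-2)(25) − (-24)(14) = 286
Σ = 660
Signed area = Σ/2 = 330 (positive ⇒ counter-clockwise traversal).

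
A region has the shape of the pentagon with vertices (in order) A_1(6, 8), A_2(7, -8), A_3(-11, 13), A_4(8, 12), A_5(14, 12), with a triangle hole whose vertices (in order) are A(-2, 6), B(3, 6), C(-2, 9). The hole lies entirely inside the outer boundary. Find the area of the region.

177

Outer boundary:
Apply the shoelace formula: 2A = Σ (x_i·y_{i+1} − x_{i+1}·y_i), indices taken mod 5.
Σ = (-104) + (3) + (-236) + (-72) + (40) = -369
Area = |Σ|/2 = 184.5.
Hole:
Σ = (-30) + (39) + (6) = 15
Area = |Σ|/2 = 7.5.
Net area = 184.5 − 7.5 = 177.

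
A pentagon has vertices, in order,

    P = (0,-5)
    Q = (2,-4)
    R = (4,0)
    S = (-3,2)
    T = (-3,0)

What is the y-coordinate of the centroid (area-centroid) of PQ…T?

-67/55

Apply the surveyor's formula. First the cross-terms c_i = x_i·y_{i+1} − x_{i+1}·y_i:
  10, 16, 8, 6, 15  ⇒  2A = 55, A = 27.5.
Then Σ (y_i + y_{i+1})·c_i = -201, so ȳ = -201 / (6·27.5) = -67/55.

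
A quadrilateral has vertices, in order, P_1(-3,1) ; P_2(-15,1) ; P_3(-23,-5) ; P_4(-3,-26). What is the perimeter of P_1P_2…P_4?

78

|P_1P_2| = √((-12)² + (0)²) = √144 = 12
|P_2P_3| = √((-8)² + (-6)²) = √100 = 10
|P_3P_4| = √((20)² + (-21)²) = √841 = 29
|P_4P_1| = √((0)² + (27)²) = √729 = 27
Perimeter = 12 + 10 + 29 + 27 = 78.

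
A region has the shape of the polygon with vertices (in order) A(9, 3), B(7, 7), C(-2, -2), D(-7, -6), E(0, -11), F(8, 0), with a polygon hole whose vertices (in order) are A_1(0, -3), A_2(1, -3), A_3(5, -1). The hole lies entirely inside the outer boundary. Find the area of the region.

Outer boundary:
Apply the surveyor's formula: 2A = Σ (x_i·y_{i+1} − x_{i+1}·y_i), indices taken mod 6.
A→B: (9)(7) − (7)(3) = 42
B→C: (7)(-2) − (-2)(7) = 0
C→D: (-2)(-6) − (-7)(-2) = -2
D→E: (-7)(-11) − (0)(-6) = 77
E→F: (0)(0) − (8)(-11) = 88
F→A: (8)(3) − (9)(0) = 24
Σ = 229
Area = |Σ|/2 = 114.5.
Hole:
Apply the surveyor's formula: 2A = Σ (x_i·y_{i+1} − x_{i+1}·y_i), indices taken mod 3.
Σ = (3) + (14) + (-15) = 2
Area = |Σ|/2 = 1.
Net area = 114.5 − 1 = 113.5.

113.5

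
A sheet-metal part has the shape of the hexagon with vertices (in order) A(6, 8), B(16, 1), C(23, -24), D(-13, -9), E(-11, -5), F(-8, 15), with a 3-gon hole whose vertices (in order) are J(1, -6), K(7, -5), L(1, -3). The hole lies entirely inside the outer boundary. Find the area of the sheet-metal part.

711.5

Outer boundary:
A→B: (6)(1) − (16)(8) = -122
B→C: (16)(-24) − (23)(1) = -407
C→D: (23)(-9) − (-13)(-24) = -519
D→E: (-13)(-5) − (-11)(-9) = -34
E→F: (-11)(15) − (-8)(-5) = -205
F→A: (-8)(8) − (6)(15) = -154
Σ = -1441
Area = |Σ|/2 = 720.5.
Hole:
Apply the shoelace formula: 2A = Σ (x_i·y_{i+1} − x_{i+1}·y_i), indices taken mod 3.
Cross-terms: 37, -16, -3  ⇒  Σ = 18
Area = |Σ|/2 = 9.
Net area = 720.5 − 9 = 711.5.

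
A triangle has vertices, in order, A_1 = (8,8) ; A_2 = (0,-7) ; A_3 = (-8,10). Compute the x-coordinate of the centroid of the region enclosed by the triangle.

Apply the shoelace formula. First the cross-terms c_i = x_i·y_{i+1} − x_{i+1}·y_i:
  -56, -56, -144  ⇒  2A = -256, A = -128.
Then Σ (x_i + x_{i+1})·c_i = 0, so x̄ = 0 / (6·(-128)) = 0.

0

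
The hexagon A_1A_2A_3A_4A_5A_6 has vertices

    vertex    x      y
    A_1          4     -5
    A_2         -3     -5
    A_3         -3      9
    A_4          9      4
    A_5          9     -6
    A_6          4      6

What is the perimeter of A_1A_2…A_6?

|A_1A_2| = √((-7)² + (0)²) = √49 = 7
|A_2A_3| = √((0)² + (14)²) = √196 = 14
|A_3A_4| = √((12)² + (-5)²) = √169 = 13
|A_4A_5| = √((0)² + (-10)²) = √100 = 10
|A_5A_6| = √((-5)² + (12)²) = √169 = 13
|A_6A_1| = √((0)² + (-11)²) = √121 = 11
Perimeter = 7 + 14 + 13 + 10 + 13 + 11 = 68.

68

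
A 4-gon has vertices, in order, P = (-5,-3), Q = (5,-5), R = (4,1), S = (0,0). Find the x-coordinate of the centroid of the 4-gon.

15/13

Apply the shoelace formula. First the cross-terms c_i = x_i·y_{i+1} − x_{i+1}·y_i:
  40, 25, 0, 0  ⇒  2A = 65, A = 32.5.
Then Σ (x_i + x_{i+1})·c_i = 225, so x̄ = 225 / (6·32.5) = 15/13.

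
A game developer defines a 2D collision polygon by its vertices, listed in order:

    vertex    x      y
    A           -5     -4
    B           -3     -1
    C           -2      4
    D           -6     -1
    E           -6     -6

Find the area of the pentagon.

Apply the shoelace (surveyor's) formula: 2A = Σ (x_i·y_{i+1} − x_{i+1}·y_i), indices taken mod 5.
Σ = (-7) + (-14) + (26) + (30) + (-6) = 29
Area = |Σ|/2 = 14.5.

14.5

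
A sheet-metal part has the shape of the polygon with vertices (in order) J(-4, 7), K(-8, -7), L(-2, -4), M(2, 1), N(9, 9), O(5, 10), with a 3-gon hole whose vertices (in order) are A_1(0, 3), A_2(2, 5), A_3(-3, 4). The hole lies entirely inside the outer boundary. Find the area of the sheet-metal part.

114.5

Outer boundary:
Σ = (84) + (18) + (6) + (9) + (45) + (75) = 237
Area = |Σ|/2 = 118.5.
Hole:
Apply the shoelace formula: 2A = Σ (x_i·y_{i+1} − x_{i+1}·y_i), indices taken mod 3.
A_1→A_2: (0)(5) − (2)(3) = -6
A_2→A_3: (2)(4) − (-3)(5) = 23
A_3→A_1: (-3)(3) − (0)(4) = -9
Σ = 8
Area = |Σ|/2 = 4.
Net area = 118.5 − 4 = 114.5.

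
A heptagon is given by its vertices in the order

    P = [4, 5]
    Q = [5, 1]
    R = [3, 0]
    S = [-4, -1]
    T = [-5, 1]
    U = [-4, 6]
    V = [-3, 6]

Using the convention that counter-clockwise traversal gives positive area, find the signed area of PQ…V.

P→Q: (4)(1) − (5)(5) = -21
Q→R: (5)(0) − (3)(1) = -3
R→S: (3)(-1) − (-4)(0) = -3
S→T: (-4)(1) − (-5)(-1) = -9
T→U: (-5)(6) − (-4)(1) = -26
U→V: (-4)(6) − (-3)(6) = -6
V→P: (-3)(5) − (4)(6) = -39
Σ = -107
Signed area = Σ/2 = -53.5 (negative ⇒ clockwise traversal).

-53.5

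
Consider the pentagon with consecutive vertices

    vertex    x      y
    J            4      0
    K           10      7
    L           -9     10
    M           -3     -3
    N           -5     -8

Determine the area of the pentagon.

Cross-terms: 28, 163, 57, 9, 32  ⇒  Σ = 289
Area = |Σ|/2 = 144.5.

144.5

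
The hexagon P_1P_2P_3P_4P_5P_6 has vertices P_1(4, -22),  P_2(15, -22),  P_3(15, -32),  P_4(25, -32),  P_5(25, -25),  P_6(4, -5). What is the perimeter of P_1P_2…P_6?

84

|P_1P_2| = √((11)² + (0)²) = √121 = 11
|P_2P_3| = √((0)² + (-10)²) = √100 = 10
|P_3P_4| = √((10)² + (0)²) = √100 = 10
|P_4P_5| = √((0)² + (7)²) = √49 = 7
|P_5P_6| = √((-21)² + (20)²) = √841 = 29
|P_6P_1| = √((0)² + (-17)²) = √289 = 17
Perimeter = 11 + 10 + 10 + 7 + 29 + 17 = 84.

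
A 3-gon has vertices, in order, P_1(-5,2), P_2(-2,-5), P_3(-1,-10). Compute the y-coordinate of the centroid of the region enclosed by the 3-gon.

Apply the shoelace formula. First the cross-terms c_i = x_i·y_{i+1} − x_{i+1}·y_i:
  29, 15, -52  ⇒  2A = -8, A = -4.
Then Σ (y_i + y_{i+1})·c_i = 104, so ȳ = 104 / (6·(-4)) = -13/3.

-13/3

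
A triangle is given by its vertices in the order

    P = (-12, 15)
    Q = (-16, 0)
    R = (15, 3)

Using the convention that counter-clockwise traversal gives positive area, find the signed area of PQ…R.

Apply the shoelace formula: 2A = Σ (x_i·y_{i+1} − x_{i+1}·y_i), indices taken mod 3.
Σ = (240) + (-48) + (261) = 453
Signed area = Σ/2 = 226.5 (positive ⇒ counter-clockwise traversal).

226.5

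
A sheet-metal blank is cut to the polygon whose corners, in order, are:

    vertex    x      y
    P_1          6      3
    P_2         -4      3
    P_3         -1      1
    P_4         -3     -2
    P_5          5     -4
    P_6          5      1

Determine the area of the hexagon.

45

Σ = (30) + (-1) + (5) + (22) + (25) + (9) = 90
Area = |Σ|/2 = 45.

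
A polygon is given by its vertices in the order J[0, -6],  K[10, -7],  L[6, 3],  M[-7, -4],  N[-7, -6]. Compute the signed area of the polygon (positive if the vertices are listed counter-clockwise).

92.5

Σ = (60) + (72) + (-3) + (14) + (42) = 185
Signed area = Σ/2 = 92.5 (positive ⇒ counter-clockwise traversal).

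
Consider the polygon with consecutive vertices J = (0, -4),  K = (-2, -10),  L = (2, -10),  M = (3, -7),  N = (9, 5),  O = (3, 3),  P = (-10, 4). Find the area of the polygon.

Apply the shoelace formula: 2A = Σ (x_i·y_{i+1} − x_{i+1}·y_i), indices taken mod 7.
Cross-terms: -8, 40, 16, 78, 12, 42, 40  ⇒  Σ = 220
Area = |Σ|/2 = 110.

110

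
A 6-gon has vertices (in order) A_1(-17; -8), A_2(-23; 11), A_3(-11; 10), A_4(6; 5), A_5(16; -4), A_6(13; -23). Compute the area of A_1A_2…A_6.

A_1→A_2: (-17)(11) − (-23)(-8) = -371
A_2→A_3: (-23)(10) − (-11)(11) = -109
A_3→A_4: (-11)(5) − (6)(10) = -115
A_4→A_5: (6)(-4) − (16)(5) = -104
A_5→A_6: (16)(-23) − (13)(-4) = -316
A_6→A_1: (13)(-8) − (-17)(-23) = -495
Σ = -1510
Area = |Σ|/2 = 755.

755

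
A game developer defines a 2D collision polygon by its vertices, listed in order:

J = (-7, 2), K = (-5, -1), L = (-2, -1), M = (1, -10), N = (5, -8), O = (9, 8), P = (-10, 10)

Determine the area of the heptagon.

Apply the shoelace formula: 2A = Σ (x_i·y_{i+1} − x_{i+1}·y_i), indices taken mod 7.
Σ = (17) + (3) + (21) + (42) + (112) + (170) + (50) = 415
Area = |Σ|/2 = 207.5.

207.5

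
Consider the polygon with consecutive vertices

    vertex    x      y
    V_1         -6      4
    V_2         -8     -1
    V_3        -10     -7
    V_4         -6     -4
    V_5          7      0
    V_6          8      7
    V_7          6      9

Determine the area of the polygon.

133.5

Apply the shoelace formula: 2A = Σ (x_i·y_{i+1} − x_{i+1}·y_i), indices taken mod 7.
V_1→V_2: (-6)(-1) − (-8)(4) = 38
V_2→V_3: (-8)(-7) − (-10)(-1) = 46
V_3→V_4: (-10)(-4) − (-6)(-7) = -2
V_4→V_5: (-6)(0) − (7)(-4) = 28
V_5→V_6: (7)(7) − (8)(0) = 49
V_6→V_7: (8)(9) − (6)(7) = 30
V_7→V_1: (6)(4) − (-6)(9) = 78
Σ = 267
Area = |Σ|/2 = 133.5.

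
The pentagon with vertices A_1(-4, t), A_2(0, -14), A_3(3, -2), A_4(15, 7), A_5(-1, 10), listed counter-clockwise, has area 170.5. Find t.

5

Write out the shoelace sum; only the two edges meeting at A_1 involve t:
2·Area = [((-1)·t − (-4)·10) + ((-4)·(-14) − 0·t)] + 250
       = -1·t + 346 = 341
⇒ t = 5.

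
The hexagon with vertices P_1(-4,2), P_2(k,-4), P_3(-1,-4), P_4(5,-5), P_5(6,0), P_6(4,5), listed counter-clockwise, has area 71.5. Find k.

The doubled signed area Σ (x_i y_{i+1} − x_{i+1} y_i) is linear in k.
With k=0 it equals 125; the coefficient of k is -6 (from the two edges through P_2).
So -6·k + 125 = 2·71.5 = 143 ⇒ k = -3.

-3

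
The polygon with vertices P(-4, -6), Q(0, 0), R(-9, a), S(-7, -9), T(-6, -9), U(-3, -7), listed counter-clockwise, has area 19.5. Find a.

-8

The doubled signed area Σ (x_i y_{i+1} − x_{i+1} y_i) is linear in a.
With a=0 it equals 95; the coefficient of a is 7 (from the two edges through R).
So 7·a + 95 = 2·19.5 = 39 ⇒ a = -8.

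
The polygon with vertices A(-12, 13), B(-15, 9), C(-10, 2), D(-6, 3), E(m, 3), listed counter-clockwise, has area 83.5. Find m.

2

Write out the shoelace sum; only the two edges meeting at E involve m:
2·Area = [((-6)·3 − m·3) + (m·13 − (-12)·3)] + 129
       = 10·m + 147 = 167
⇒ m = 2.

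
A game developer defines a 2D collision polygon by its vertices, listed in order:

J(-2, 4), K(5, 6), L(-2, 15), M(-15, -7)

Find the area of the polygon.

110

Apply the shoelace (surveyor's) formula: 2A = Σ (x_i·y_{i+1} − x_{i+1}·y_i), indices taken mod 4.
J→K: (-2)(6) − (5)(4) = -32
K→L: (5)(15) − (-2)(6) = 87
L→M: (-2)(-7) − (-15)(15) = 239
M→J: (-15)(4) − (-2)(-7) = -74
Σ = 220
Area = |Σ|/2 = 110.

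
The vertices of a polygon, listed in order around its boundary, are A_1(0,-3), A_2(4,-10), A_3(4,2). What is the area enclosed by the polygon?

Apply Gauss's area formula: 2A = Σ (x_i·y_{i+1} − x_{i+1}·y_i), indices taken mod 3.
Σ = (12) + (48) + (-12) = 48
Area = |Σ|/2 = 24.

24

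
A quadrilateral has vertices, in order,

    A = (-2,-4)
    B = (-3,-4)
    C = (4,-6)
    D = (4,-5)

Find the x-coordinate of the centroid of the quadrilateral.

17/12

Apply the shoelace formula. First the cross-terms c_i = x_i·y_{i+1} − x_{i+1}·y_i:
  -4, 34, 4, -26  ⇒  2A = 8, A = 4.
Then Σ (x_i + x_{i+1})·c_i = 34, so x̄ = 34 / (6·4) = 17/12.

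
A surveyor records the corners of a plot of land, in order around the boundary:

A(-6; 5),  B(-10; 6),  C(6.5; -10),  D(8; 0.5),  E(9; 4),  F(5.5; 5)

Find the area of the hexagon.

133.125

Σ = (14) + (61) + (83.25) + (27.5) + (23) + (57.5) = 266.25
Area = |Σ|/2 = 133.125.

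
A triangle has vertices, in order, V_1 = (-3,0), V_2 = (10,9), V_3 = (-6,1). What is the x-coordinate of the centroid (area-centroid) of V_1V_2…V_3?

1/3

Apply the shoelace (surveyor's) formula. First the cross-terms c_i = x_i·y_{i+1} − x_{i+1}·y_i:
  -27, 64, 3  ⇒  2A = 40, A = 20.
Then Σ (x_i + x_{i+1})·c_i = 40, so x̄ = 40 / (6·20) = 1/3.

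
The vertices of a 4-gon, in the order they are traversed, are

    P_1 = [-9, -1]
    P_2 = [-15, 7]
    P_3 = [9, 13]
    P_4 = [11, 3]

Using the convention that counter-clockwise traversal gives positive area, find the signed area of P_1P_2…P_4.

Apply Gauss's area formula: 2A = Σ (x_i·y_{i+1} − x_{i+1}·y_i), indices taken mod 4.
Cross-terms: -78, -258, -116, 16  ⇒  Σ = -436
Signed area = Σ/2 = -218 (negative ⇒ clockwise traversal).

-218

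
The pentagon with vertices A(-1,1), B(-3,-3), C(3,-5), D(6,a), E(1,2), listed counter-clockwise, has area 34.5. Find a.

The doubled signed area Σ (x_i y_{i+1} − x_{i+1} y_i) is linear in a.
With a=0 it equals 75; the coefficient of a is 2 (from the two edges through D).
So 2·a + 75 = 2·34.5 = 69 ⇒ a = -3.

-3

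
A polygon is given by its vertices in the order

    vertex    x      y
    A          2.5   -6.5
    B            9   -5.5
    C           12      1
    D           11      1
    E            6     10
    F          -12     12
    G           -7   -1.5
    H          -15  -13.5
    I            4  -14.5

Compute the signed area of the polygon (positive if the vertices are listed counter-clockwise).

Σ = (44.75) + (75) + (1) + (104) + (192) + (102) + (72) + (271.5) + (10.25) = 872.5
Signed area = Σ/2 = 436.25 (positive ⇒ counter-clockwise traversal).

436.25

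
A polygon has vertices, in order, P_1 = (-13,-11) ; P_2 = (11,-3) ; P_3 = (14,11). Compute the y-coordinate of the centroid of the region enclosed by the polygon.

-1

Apply the shoelace (surveyor's) formula. First the cross-terms c_i = x_i·y_{i+1} − x_{i+1}·y_i:
  160, 163, -11  ⇒  2A = 312, A = 156.
Then Σ (y_i + y_{i+1})·c_i = -936, so ȳ = -936 / (6·156) = -1.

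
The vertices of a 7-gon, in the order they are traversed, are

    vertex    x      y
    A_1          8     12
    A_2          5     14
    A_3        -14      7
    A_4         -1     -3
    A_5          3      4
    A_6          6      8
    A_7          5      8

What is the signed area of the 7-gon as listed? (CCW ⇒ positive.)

Cross-terms: 52, 231, 49, 5, 0, 8, -4  ⇒  Σ = 341
Signed area = Σ/2 = 170.5 (positive ⇒ counter-clockwise traversal).

170.5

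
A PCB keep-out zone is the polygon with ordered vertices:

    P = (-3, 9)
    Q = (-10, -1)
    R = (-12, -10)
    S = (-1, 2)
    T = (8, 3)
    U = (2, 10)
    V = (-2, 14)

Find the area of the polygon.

137

Apply the shoelace (surveyor's) formula: 2A = Σ (x_i·y_{i+1} − x_{i+1}·y_i), indices taken mod 7.
Σ = (93) + (88) + (-34) + (-19) + (74) + (48) + (24) = 274
Area = |Σ|/2 = 137.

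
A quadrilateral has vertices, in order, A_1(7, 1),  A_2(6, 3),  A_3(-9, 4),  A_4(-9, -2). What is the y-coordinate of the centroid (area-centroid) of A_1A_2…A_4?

104/75

Apply the surveyor's formula. First the cross-terms c_i = x_i·y_{i+1} − x_{i+1}·y_i:
  15, 51, 54, 5  ⇒  2A = 125, A = 62.5.
Then Σ (y_i + y_{i+1})·c_i = 520, so ȳ = 520 / (6·62.5) = 104/75.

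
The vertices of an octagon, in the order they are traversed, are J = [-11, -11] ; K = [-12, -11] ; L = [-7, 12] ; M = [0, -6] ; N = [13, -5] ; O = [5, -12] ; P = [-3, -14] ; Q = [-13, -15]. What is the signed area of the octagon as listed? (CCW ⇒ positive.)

J→K: (-11)(-11) − (-12)(-11) = -11
K→L: (-12)(12) − (-7)(-11) = -221
L→M: (-7)(-6) − (0)(12) = 42
M→N: (0)(-5) − (13)(-6) = 78
N→O: (13)(-12) − (5)(-5) = -131
O→P: (5)(-14) − (-3)(-12) = -106
P→Q: (-3)(-15) − (-13)(-14) = -137
Q→J: (-13)(-11) − (-11)(-15) = -22
Σ = -508
Signed area = Σ/2 = -254 (negative ⇒ clockwise traversal).

-254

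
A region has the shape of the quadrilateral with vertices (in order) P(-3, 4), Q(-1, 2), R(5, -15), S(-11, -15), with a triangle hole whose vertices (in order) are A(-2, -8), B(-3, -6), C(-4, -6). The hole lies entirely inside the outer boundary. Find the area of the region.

162

Outer boundary:
Σ = (-2) + (5) + (-240) + (-89) = -326
Area = |Σ|/2 = 163.
Hole:
Apply the surveyor's formula: 2A = Σ (x_i·y_{i+1} − x_{i+1}·y_i), indices taken mod 3.
Σ = (-12) + (-6) + (20) = 2
Area = |Σ|/2 = 1.
Net area = 163 − 1 = 162.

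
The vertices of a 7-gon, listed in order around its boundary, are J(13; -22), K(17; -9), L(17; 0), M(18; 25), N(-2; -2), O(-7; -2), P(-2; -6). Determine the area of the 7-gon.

Apply Gauss's area formula: 2A = Σ (x_i·y_{i+1} − x_{i+1}·y_i), indices taken mod 7.
J→K: (13)(-9) − (17)(-22) = 257
K→L: (17)(0) − (17)(-9) = 153
L→M: (17)(25) − (18)(0) = 425
M→N: (18)(-2) − (-2)(25) = 14
N→O: (-2)(-2) − (-7)(-2) = -10
O→P: (-7)(-6) − (-2)(-2) = 38
P→J: (-2)(-22) − (13)(-6) = 122
Σ = 999
Area = |Σ|/2 = 499.5.

499.5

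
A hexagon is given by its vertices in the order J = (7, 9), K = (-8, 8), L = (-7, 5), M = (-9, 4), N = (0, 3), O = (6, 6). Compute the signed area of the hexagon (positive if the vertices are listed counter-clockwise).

64

Apply the surveyor's formula: 2A = Σ (x_i·y_{i+1} − x_{i+1}·y_i), indices taken mod 6.
Cross-terms: 128, 16, 17, -27, -18, 12  ⇒  Σ = 128
Signed area = Σ/2 = 64 (positive ⇒ counter-clockwise traversal).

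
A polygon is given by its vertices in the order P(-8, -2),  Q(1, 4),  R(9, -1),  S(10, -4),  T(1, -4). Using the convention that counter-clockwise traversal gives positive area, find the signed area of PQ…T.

-81.5

Apply the surveyor's formula: 2A = Σ (x_i·y_{i+1} − x_{i+1}·y_i), indices taken mod 5.
P→Q: (-8)(4) − (1)(-2) = -30
Q→R: (1)(-1) − (9)(4) = -37
R→S: (9)(-4) − (10)(-1) = -26
S→T: (10)(-4) − (1)(-4) = -36
T→P: (1)(-2) − (-8)(-4) = -34
Σ = -163
Signed area = Σ/2 = -81.5 (negative ⇒ clockwise traversal).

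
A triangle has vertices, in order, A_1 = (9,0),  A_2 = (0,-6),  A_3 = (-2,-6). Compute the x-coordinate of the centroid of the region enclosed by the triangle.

7/3

Apply the surveyor's formula. First the cross-terms c_i = x_i·y_{i+1} − x_{i+1}·y_i:
  -54, -12, 54  ⇒  2A = -12, A = -6.
Then Σ (x_i + x_{i+1})·c_i = -84, so x̄ = -84 / (6·(-6)) = 7/3.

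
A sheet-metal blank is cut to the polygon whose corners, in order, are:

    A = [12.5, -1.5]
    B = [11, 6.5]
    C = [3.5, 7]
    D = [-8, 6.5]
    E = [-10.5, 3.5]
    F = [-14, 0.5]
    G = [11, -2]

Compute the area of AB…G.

Apply the shoelace formula: 2A = Σ (x_i·y_{i+1} − x_{i+1}·y_i), indices taken mod 7.
A→B: (12.5)(6.5) − (11)(-1.5) = 97.75
B→C: (11)(7) − (3.5)(6.5) = 54.25
C→D: (3.5)(6.5) − (-8)(7) = 78.75
D→E: (-8)(3.5) − (-10.5)(6.5) = 40.25
E→F: (-10.5)(0.5) − (-14)(3.5) = 43.75
F→G: (-14)(-2) − (11)(0.5) = 22.5
G→A: (11)(-1.5) − (12.5)(-2) = 8.5
Σ = 345.75
Area = |Σ|/2 = 172.875.

172.875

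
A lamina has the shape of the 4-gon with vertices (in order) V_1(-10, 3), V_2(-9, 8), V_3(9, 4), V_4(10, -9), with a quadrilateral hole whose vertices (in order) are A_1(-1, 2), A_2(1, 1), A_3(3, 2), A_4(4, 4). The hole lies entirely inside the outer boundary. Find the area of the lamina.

Outer boundary:
Apply the shoelace (surveyor's) formula: 2A = Σ (x_i·y_{i+1} − x_{i+1}·y_i), indices taken mod 4.
V_1→V_2: (-10)(8) − (-9)(3) = -53
V_2→V_3: (-9)(4) − (9)(8) = -108
V_3→V_4: (9)(-9) − (10)(4) = -121
V_4→V_1: (10)(3) − (-10)(-9) = -60
Σ = -342
Area = |Σ|/2 = 171.
Hole:
Apply the shoelace formula: 2A = Σ (x_i·y_{i+1} − x_{i+1}·y_i), indices taken mod 4.
A_1→A_2: (-1)(1) − (1)(2) = -3
A_2→A_3: (1)(2) − (3)(1) = -1
A_3→A_4: (3)(4) − (4)(2) = 4
A_4→A_1: (4)(2) − (-1)(4) = 12
Σ = 12
Area = |Σ|/2 = 6.
Net area = 171 − 6 = 165.

165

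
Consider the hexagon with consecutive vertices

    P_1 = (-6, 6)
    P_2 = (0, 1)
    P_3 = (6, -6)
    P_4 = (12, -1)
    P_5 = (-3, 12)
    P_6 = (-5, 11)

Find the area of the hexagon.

Apply Gauss's area formula: 2A = Σ (x_i·y_{i+1} − x_{i+1}·y_i), indices taken mod 6.
Σ = (-6) + (-6) + (66) + (141) + (27) + (36) = 258
Area = |Σ|/2 = 129.

129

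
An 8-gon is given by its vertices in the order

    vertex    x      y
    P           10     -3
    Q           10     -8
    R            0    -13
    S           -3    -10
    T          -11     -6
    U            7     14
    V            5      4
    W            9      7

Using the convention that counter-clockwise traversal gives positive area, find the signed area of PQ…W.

-281.5

Apply Gauss's area formula: 2A = Σ (x_i·y_{i+1} − x_{i+1}·y_i), indices taken mod 8.
Σ = (-50) + (-130) + (-39) + (-92) + (-112) + (-42) + (-1) + (-97) = -563
Signed area = Σ/2 = -281.5 (negative ⇒ clockwise traversal).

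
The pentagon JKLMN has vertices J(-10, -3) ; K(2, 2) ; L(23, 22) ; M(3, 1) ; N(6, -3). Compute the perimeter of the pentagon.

92

|JK| = √((12)² + (5)²) = √169 = 13
|KL| = √((21)² + (20)²) = √841 = 29
|LM| = √((-20)² + (-21)²) = √841 = 29
|MN| = √((3)² + (-4)²) = √25 = 5
|NJ| = √((-16)² + (0)²) = √256 = 16
Perimeter = 13 + 29 + 29 + 5 + 16 = 92.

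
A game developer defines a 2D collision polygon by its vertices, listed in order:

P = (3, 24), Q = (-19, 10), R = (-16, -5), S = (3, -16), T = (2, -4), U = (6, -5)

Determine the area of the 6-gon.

602.5

Σ = (486) + (255) + (271) + (20) + (14) + (159) = 1205
Area = |Σ|/2 = 602.5.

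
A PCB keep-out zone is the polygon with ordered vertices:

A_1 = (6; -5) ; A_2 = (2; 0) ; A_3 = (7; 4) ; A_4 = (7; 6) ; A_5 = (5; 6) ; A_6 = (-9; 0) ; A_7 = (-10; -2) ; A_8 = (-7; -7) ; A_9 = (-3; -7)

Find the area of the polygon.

128.5

Apply the surveyor's formula: 2A = Σ (x_i·y_{i+1} − x_{i+1}·y_i), indices taken mod 9.
A_1→A_2: (6)(0) − (2)(-5) = 10
A_2→A_3: (2)(4) − (7)(0) = 8
A_3→A_4: (7)(6) − (7)(4) = 14
A_4→A_5: (7)(6) − (5)(6) = 12
A_5→A_6: (5)(0) − (-9)(6) = 54
A_6→A_7: (-9)(-2) − (-10)(0) = 18
A_7→A_8: (-10)(-7) − (-7)(-2) = 56
A_8→A_9: (-7)(-7) − (-3)(-7) = 28
A_9→A_1: (-3)(-5) − (6)(-7) = 57
Σ = 257
Area = |Σ|/2 = 128.5.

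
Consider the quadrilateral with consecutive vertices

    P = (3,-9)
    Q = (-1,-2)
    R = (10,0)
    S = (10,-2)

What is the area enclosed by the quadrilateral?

49.5

Apply the shoelace (surveyor's) formula: 2A = Σ (x_i·y_{i+1} − x_{i+1}·y_i), indices taken mod 4.
Cross-terms: -15, 20, -20, -84  ⇒  Σ = -99
Area = |Σ|/2 = 49.5.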